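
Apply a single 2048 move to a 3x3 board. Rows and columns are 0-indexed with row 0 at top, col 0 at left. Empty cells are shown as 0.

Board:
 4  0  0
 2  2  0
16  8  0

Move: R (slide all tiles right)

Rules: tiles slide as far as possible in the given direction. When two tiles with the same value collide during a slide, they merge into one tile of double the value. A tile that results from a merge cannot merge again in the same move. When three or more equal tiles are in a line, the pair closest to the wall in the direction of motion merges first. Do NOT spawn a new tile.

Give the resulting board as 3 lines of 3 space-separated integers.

Answer:  0  0  4
 0  0  4
 0 16  8

Derivation:
Slide right:
row 0: [4, 0, 0] -> [0, 0, 4]
row 1: [2, 2, 0] -> [0, 0, 4]
row 2: [16, 8, 0] -> [0, 16, 8]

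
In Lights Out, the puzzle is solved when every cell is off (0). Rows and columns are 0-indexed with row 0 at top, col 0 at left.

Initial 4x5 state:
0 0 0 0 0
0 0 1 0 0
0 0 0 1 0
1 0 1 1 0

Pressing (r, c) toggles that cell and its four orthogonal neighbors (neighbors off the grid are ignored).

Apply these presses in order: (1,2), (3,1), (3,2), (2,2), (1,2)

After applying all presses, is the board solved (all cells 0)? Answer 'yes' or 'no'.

After press 1 at (1,2):
0 0 1 0 0
0 1 0 1 0
0 0 1 1 0
1 0 1 1 0

After press 2 at (3,1):
0 0 1 0 0
0 1 0 1 0
0 1 1 1 0
0 1 0 1 0

After press 3 at (3,2):
0 0 1 0 0
0 1 0 1 0
0 1 0 1 0
0 0 1 0 0

After press 4 at (2,2):
0 0 1 0 0
0 1 1 1 0
0 0 1 0 0
0 0 0 0 0

After press 5 at (1,2):
0 0 0 0 0
0 0 0 0 0
0 0 0 0 0
0 0 0 0 0

Lights still on: 0

Answer: yes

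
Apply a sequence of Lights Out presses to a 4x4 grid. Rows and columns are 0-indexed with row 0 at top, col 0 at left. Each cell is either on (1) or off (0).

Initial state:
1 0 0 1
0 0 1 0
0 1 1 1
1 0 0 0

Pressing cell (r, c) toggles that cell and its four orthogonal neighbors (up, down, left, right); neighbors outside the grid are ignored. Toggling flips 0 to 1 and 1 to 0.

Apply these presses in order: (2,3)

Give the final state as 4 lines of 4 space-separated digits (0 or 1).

After press 1 at (2,3):
1 0 0 1
0 0 1 1
0 1 0 0
1 0 0 1

Answer: 1 0 0 1
0 0 1 1
0 1 0 0
1 0 0 1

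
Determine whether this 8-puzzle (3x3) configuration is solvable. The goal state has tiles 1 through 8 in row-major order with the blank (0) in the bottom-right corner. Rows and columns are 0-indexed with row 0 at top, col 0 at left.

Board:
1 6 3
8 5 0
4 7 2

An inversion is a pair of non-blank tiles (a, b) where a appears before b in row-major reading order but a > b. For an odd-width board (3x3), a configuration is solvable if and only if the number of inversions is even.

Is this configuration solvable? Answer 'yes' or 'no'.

Answer: no

Derivation:
Inversions (pairs i<j in row-major order where tile[i] > tile[j] > 0): 13
13 is odd, so the puzzle is not solvable.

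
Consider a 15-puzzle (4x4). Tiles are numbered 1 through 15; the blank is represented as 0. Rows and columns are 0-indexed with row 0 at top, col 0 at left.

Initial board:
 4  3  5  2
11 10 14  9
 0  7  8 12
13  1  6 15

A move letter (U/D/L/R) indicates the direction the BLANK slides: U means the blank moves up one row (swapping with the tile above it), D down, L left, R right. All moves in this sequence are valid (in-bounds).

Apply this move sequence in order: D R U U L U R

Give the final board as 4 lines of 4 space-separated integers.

After move 1 (D):
 4  3  5  2
11 10 14  9
13  7  8 12
 0  1  6 15

After move 2 (R):
 4  3  5  2
11 10 14  9
13  7  8 12
 1  0  6 15

After move 3 (U):
 4  3  5  2
11 10 14  9
13  0  8 12
 1  7  6 15

After move 4 (U):
 4  3  5  2
11  0 14  9
13 10  8 12
 1  7  6 15

After move 5 (L):
 4  3  5  2
 0 11 14  9
13 10  8 12
 1  7  6 15

After move 6 (U):
 0  3  5  2
 4 11 14  9
13 10  8 12
 1  7  6 15

After move 7 (R):
 3  0  5  2
 4 11 14  9
13 10  8 12
 1  7  6 15

Answer:  3  0  5  2
 4 11 14  9
13 10  8 12
 1  7  6 15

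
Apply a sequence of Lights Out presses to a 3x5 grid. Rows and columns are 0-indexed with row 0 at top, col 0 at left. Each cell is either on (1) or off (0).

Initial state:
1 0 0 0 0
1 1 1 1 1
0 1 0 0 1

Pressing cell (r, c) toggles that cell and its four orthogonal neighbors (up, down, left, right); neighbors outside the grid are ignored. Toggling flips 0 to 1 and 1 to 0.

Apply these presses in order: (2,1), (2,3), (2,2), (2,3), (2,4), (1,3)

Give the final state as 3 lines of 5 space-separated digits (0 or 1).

After press 1 at (2,1):
1 0 0 0 0
1 0 1 1 1
1 0 1 0 1

After press 2 at (2,3):
1 0 0 0 0
1 0 1 0 1
1 0 0 1 0

After press 3 at (2,2):
1 0 0 0 0
1 0 0 0 1
1 1 1 0 0

After press 4 at (2,3):
1 0 0 0 0
1 0 0 1 1
1 1 0 1 1

After press 5 at (2,4):
1 0 0 0 0
1 0 0 1 0
1 1 0 0 0

After press 6 at (1,3):
1 0 0 1 0
1 0 1 0 1
1 1 0 1 0

Answer: 1 0 0 1 0
1 0 1 0 1
1 1 0 1 0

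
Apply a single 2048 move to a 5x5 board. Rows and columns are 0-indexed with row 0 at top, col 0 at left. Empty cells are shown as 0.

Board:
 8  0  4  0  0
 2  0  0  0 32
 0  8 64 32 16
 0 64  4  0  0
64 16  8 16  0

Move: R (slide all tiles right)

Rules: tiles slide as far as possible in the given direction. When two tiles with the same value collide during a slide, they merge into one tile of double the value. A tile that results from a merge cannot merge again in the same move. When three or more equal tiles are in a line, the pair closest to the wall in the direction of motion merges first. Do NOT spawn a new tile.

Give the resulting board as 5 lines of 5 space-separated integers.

Slide right:
row 0: [8, 0, 4, 0, 0] -> [0, 0, 0, 8, 4]
row 1: [2, 0, 0, 0, 32] -> [0, 0, 0, 2, 32]
row 2: [0, 8, 64, 32, 16] -> [0, 8, 64, 32, 16]
row 3: [0, 64, 4, 0, 0] -> [0, 0, 0, 64, 4]
row 4: [64, 16, 8, 16, 0] -> [0, 64, 16, 8, 16]

Answer:  0  0  0  8  4
 0  0  0  2 32
 0  8 64 32 16
 0  0  0 64  4
 0 64 16  8 16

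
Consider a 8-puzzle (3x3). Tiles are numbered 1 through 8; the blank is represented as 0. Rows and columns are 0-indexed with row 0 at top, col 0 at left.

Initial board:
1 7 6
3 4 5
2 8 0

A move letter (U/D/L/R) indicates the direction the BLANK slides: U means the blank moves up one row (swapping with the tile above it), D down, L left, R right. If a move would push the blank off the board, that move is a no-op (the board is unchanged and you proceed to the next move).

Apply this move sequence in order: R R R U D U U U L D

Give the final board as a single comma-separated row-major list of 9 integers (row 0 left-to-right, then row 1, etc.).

After move 1 (R):
1 7 6
3 4 5
2 8 0

After move 2 (R):
1 7 6
3 4 5
2 8 0

After move 3 (R):
1 7 6
3 4 5
2 8 0

After move 4 (U):
1 7 6
3 4 0
2 8 5

After move 5 (D):
1 7 6
3 4 5
2 8 0

After move 6 (U):
1 7 6
3 4 0
2 8 5

After move 7 (U):
1 7 0
3 4 6
2 8 5

After move 8 (U):
1 7 0
3 4 6
2 8 5

After move 9 (L):
1 0 7
3 4 6
2 8 5

After move 10 (D):
1 4 7
3 0 6
2 8 5

Answer: 1, 4, 7, 3, 0, 6, 2, 8, 5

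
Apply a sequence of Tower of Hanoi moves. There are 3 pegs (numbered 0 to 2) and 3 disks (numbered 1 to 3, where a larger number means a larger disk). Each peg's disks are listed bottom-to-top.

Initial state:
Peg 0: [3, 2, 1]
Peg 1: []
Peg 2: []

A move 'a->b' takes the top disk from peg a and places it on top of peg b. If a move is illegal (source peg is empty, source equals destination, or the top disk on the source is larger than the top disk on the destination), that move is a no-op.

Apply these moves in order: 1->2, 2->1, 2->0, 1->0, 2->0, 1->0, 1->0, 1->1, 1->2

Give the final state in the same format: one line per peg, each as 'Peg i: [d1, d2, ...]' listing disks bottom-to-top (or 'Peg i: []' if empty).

Answer: Peg 0: [3, 2, 1]
Peg 1: []
Peg 2: []

Derivation:
After move 1 (1->2):
Peg 0: [3, 2, 1]
Peg 1: []
Peg 2: []

After move 2 (2->1):
Peg 0: [3, 2, 1]
Peg 1: []
Peg 2: []

After move 3 (2->0):
Peg 0: [3, 2, 1]
Peg 1: []
Peg 2: []

After move 4 (1->0):
Peg 0: [3, 2, 1]
Peg 1: []
Peg 2: []

After move 5 (2->0):
Peg 0: [3, 2, 1]
Peg 1: []
Peg 2: []

After move 6 (1->0):
Peg 0: [3, 2, 1]
Peg 1: []
Peg 2: []

After move 7 (1->0):
Peg 0: [3, 2, 1]
Peg 1: []
Peg 2: []

After move 8 (1->1):
Peg 0: [3, 2, 1]
Peg 1: []
Peg 2: []

After move 9 (1->2):
Peg 0: [3, 2, 1]
Peg 1: []
Peg 2: []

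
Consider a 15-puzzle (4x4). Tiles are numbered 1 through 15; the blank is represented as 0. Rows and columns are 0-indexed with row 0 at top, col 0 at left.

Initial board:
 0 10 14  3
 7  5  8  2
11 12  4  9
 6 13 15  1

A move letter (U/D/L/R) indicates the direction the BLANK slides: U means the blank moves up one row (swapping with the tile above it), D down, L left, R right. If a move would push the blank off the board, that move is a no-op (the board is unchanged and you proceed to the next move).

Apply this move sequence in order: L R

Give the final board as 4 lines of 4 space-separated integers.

Answer: 10  0 14  3
 7  5  8  2
11 12  4  9
 6 13 15  1

Derivation:
After move 1 (L):
 0 10 14  3
 7  5  8  2
11 12  4  9
 6 13 15  1

After move 2 (R):
10  0 14  3
 7  5  8  2
11 12  4  9
 6 13 15  1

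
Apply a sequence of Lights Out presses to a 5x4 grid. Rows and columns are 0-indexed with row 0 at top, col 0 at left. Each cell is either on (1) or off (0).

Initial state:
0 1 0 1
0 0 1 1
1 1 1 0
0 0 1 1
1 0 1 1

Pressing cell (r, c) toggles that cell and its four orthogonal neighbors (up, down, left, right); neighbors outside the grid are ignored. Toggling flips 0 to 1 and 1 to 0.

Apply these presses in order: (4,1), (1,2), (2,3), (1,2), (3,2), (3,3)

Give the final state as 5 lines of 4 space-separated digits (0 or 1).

After press 1 at (4,1):
0 1 0 1
0 0 1 1
1 1 1 0
0 1 1 1
0 1 0 1

After press 2 at (1,2):
0 1 1 1
0 1 0 0
1 1 0 0
0 1 1 1
0 1 0 1

After press 3 at (2,3):
0 1 1 1
0 1 0 1
1 1 1 1
0 1 1 0
0 1 0 1

After press 4 at (1,2):
0 1 0 1
0 0 1 0
1 1 0 1
0 1 1 0
0 1 0 1

After press 5 at (3,2):
0 1 0 1
0 0 1 0
1 1 1 1
0 0 0 1
0 1 1 1

After press 6 at (3,3):
0 1 0 1
0 0 1 0
1 1 1 0
0 0 1 0
0 1 1 0

Answer: 0 1 0 1
0 0 1 0
1 1 1 0
0 0 1 0
0 1 1 0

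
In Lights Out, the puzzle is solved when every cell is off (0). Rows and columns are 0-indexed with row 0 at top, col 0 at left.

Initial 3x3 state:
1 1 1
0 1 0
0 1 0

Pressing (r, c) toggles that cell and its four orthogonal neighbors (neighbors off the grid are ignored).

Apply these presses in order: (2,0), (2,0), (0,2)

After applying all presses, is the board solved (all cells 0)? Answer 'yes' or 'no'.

Answer: no

Derivation:
After press 1 at (2,0):
1 1 1
1 1 0
1 0 0

After press 2 at (2,0):
1 1 1
0 1 0
0 1 0

After press 3 at (0,2):
1 0 0
0 1 1
0 1 0

Lights still on: 4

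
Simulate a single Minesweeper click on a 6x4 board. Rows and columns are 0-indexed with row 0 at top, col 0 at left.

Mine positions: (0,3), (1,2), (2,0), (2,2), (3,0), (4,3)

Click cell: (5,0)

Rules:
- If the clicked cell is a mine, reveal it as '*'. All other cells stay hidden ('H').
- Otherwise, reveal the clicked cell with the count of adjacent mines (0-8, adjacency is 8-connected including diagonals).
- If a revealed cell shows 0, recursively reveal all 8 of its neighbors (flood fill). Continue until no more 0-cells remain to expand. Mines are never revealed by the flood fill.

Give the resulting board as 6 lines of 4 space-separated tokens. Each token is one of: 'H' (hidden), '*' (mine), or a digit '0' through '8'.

H H H H
H H H H
H H H H
H H H H
1 1 1 H
0 0 1 H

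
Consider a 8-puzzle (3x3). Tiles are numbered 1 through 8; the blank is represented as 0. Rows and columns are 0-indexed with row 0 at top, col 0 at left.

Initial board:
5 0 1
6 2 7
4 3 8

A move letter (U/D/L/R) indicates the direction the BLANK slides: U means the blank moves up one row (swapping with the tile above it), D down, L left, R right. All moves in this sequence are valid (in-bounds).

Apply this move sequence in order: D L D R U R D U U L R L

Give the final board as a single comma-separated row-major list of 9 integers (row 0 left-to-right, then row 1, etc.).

Answer: 5, 0, 2, 4, 7, 1, 3, 6, 8

Derivation:
After move 1 (D):
5 2 1
6 0 7
4 3 8

After move 2 (L):
5 2 1
0 6 7
4 3 8

After move 3 (D):
5 2 1
4 6 7
0 3 8

After move 4 (R):
5 2 1
4 6 7
3 0 8

After move 5 (U):
5 2 1
4 0 7
3 6 8

After move 6 (R):
5 2 1
4 7 0
3 6 8

After move 7 (D):
5 2 1
4 7 8
3 6 0

After move 8 (U):
5 2 1
4 7 0
3 6 8

After move 9 (U):
5 2 0
4 7 1
3 6 8

After move 10 (L):
5 0 2
4 7 1
3 6 8

After move 11 (R):
5 2 0
4 7 1
3 6 8

After move 12 (L):
5 0 2
4 7 1
3 6 8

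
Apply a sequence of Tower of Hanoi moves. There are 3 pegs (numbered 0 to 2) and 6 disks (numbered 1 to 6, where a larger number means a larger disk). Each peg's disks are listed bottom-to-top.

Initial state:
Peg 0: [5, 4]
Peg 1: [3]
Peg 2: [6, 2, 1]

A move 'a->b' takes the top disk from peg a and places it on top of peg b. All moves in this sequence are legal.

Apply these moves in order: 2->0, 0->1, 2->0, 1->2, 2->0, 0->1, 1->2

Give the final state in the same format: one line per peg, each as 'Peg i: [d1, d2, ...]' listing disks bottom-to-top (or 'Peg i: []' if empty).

After move 1 (2->0):
Peg 0: [5, 4, 1]
Peg 1: [3]
Peg 2: [6, 2]

After move 2 (0->1):
Peg 0: [5, 4]
Peg 1: [3, 1]
Peg 2: [6, 2]

After move 3 (2->0):
Peg 0: [5, 4, 2]
Peg 1: [3, 1]
Peg 2: [6]

After move 4 (1->2):
Peg 0: [5, 4, 2]
Peg 1: [3]
Peg 2: [6, 1]

After move 5 (2->0):
Peg 0: [5, 4, 2, 1]
Peg 1: [3]
Peg 2: [6]

After move 6 (0->1):
Peg 0: [5, 4, 2]
Peg 1: [3, 1]
Peg 2: [6]

After move 7 (1->2):
Peg 0: [5, 4, 2]
Peg 1: [3]
Peg 2: [6, 1]

Answer: Peg 0: [5, 4, 2]
Peg 1: [3]
Peg 2: [6, 1]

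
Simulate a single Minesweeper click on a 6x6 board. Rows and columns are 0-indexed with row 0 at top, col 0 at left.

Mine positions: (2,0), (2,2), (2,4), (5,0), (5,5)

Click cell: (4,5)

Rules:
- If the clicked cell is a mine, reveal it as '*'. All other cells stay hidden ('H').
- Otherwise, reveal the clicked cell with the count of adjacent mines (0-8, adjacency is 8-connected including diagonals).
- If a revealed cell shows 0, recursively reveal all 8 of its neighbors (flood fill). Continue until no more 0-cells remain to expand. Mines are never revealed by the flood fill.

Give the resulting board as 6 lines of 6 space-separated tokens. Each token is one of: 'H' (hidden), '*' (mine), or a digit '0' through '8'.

H H H H H H
H H H H H H
H H H H H H
H H H H H H
H H H H H 1
H H H H H H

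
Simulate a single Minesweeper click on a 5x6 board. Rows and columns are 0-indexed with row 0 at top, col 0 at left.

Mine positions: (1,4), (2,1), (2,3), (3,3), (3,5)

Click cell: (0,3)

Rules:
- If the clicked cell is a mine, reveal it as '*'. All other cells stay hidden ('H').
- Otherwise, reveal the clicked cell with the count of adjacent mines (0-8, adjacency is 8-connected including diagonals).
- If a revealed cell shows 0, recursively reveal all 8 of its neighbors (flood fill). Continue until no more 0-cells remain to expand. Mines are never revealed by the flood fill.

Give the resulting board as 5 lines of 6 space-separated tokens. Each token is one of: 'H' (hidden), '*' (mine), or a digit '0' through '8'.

H H H 1 H H
H H H H H H
H H H H H H
H H H H H H
H H H H H H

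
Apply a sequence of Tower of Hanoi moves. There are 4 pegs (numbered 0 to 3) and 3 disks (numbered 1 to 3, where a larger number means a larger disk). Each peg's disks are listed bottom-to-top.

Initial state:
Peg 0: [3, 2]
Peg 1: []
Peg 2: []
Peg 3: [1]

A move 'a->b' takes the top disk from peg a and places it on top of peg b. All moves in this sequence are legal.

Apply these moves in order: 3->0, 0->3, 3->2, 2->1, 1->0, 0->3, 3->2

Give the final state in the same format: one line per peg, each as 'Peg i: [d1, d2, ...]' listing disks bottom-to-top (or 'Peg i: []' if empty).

Answer: Peg 0: [3, 2]
Peg 1: []
Peg 2: [1]
Peg 3: []

Derivation:
After move 1 (3->0):
Peg 0: [3, 2, 1]
Peg 1: []
Peg 2: []
Peg 3: []

After move 2 (0->3):
Peg 0: [3, 2]
Peg 1: []
Peg 2: []
Peg 3: [1]

After move 3 (3->2):
Peg 0: [3, 2]
Peg 1: []
Peg 2: [1]
Peg 3: []

After move 4 (2->1):
Peg 0: [3, 2]
Peg 1: [1]
Peg 2: []
Peg 3: []

After move 5 (1->0):
Peg 0: [3, 2, 1]
Peg 1: []
Peg 2: []
Peg 3: []

After move 6 (0->3):
Peg 0: [3, 2]
Peg 1: []
Peg 2: []
Peg 3: [1]

After move 7 (3->2):
Peg 0: [3, 2]
Peg 1: []
Peg 2: [1]
Peg 3: []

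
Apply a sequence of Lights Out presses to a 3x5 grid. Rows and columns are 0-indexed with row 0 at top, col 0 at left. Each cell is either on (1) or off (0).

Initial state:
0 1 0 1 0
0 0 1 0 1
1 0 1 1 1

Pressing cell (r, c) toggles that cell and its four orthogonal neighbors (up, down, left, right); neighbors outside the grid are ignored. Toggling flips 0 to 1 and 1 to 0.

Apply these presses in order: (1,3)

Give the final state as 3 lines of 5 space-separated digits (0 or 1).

After press 1 at (1,3):
0 1 0 0 0
0 0 0 1 0
1 0 1 0 1

Answer: 0 1 0 0 0
0 0 0 1 0
1 0 1 0 1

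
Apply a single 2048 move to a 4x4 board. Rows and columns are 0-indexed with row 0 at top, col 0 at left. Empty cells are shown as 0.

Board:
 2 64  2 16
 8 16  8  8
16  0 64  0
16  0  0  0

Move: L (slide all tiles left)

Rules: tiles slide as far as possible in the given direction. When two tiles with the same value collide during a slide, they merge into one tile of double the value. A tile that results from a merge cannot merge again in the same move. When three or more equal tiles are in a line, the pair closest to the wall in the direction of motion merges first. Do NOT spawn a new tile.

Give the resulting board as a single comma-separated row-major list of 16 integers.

Slide left:
row 0: [2, 64, 2, 16] -> [2, 64, 2, 16]
row 1: [8, 16, 8, 8] -> [8, 16, 16, 0]
row 2: [16, 0, 64, 0] -> [16, 64, 0, 0]
row 3: [16, 0, 0, 0] -> [16, 0, 0, 0]

Answer: 2, 64, 2, 16, 8, 16, 16, 0, 16, 64, 0, 0, 16, 0, 0, 0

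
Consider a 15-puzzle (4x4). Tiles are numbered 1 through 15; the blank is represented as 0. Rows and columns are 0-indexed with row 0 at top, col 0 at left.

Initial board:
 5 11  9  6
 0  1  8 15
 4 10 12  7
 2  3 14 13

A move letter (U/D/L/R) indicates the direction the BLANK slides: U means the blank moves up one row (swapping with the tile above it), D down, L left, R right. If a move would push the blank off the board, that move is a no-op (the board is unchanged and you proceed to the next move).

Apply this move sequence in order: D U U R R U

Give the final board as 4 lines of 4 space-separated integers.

Answer: 11  9  0  6
 5  1  8 15
 4 10 12  7
 2  3 14 13

Derivation:
After move 1 (D):
 5 11  9  6
 4  1  8 15
 0 10 12  7
 2  3 14 13

After move 2 (U):
 5 11  9  6
 0  1  8 15
 4 10 12  7
 2  3 14 13

After move 3 (U):
 0 11  9  6
 5  1  8 15
 4 10 12  7
 2  3 14 13

After move 4 (R):
11  0  9  6
 5  1  8 15
 4 10 12  7
 2  3 14 13

After move 5 (R):
11  9  0  6
 5  1  8 15
 4 10 12  7
 2  3 14 13

After move 6 (U):
11  9  0  6
 5  1  8 15
 4 10 12  7
 2  3 14 13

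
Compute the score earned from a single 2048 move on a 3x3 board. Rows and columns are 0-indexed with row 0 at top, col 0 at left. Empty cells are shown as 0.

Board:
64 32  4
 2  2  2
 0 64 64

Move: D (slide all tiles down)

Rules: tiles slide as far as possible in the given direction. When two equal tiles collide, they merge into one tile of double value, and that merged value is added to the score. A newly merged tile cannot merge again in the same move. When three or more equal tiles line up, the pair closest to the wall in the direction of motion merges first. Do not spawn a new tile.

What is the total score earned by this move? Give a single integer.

Answer: 0

Derivation:
Slide down:
col 0: [64, 2, 0] -> [0, 64, 2]  score +0 (running 0)
col 1: [32, 2, 64] -> [32, 2, 64]  score +0 (running 0)
col 2: [4, 2, 64] -> [4, 2, 64]  score +0 (running 0)
Board after move:
 0 32  4
64  2  2
 2 64 64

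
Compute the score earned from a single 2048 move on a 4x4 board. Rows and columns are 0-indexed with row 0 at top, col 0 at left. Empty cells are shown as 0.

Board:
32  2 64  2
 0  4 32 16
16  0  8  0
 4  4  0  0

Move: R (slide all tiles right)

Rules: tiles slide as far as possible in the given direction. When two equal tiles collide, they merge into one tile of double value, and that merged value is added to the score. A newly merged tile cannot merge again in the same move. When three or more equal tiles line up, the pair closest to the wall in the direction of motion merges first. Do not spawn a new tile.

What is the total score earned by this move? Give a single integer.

Slide right:
row 0: [32, 2, 64, 2] -> [32, 2, 64, 2]  score +0 (running 0)
row 1: [0, 4, 32, 16] -> [0, 4, 32, 16]  score +0 (running 0)
row 2: [16, 0, 8, 0] -> [0, 0, 16, 8]  score +0 (running 0)
row 3: [4, 4, 0, 0] -> [0, 0, 0, 8]  score +8 (running 8)
Board after move:
32  2 64  2
 0  4 32 16
 0  0 16  8
 0  0  0  8

Answer: 8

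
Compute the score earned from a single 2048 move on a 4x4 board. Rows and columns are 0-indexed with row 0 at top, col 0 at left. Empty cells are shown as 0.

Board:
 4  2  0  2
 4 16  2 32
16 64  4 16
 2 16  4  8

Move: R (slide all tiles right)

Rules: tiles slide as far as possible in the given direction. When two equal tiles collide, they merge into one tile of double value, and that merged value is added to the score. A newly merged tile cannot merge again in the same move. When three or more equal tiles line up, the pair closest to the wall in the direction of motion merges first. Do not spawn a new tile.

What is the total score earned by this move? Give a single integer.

Slide right:
row 0: [4, 2, 0, 2] -> [0, 0, 4, 4]  score +4 (running 4)
row 1: [4, 16, 2, 32] -> [4, 16, 2, 32]  score +0 (running 4)
row 2: [16, 64, 4, 16] -> [16, 64, 4, 16]  score +0 (running 4)
row 3: [2, 16, 4, 8] -> [2, 16, 4, 8]  score +0 (running 4)
Board after move:
 0  0  4  4
 4 16  2 32
16 64  4 16
 2 16  4  8

Answer: 4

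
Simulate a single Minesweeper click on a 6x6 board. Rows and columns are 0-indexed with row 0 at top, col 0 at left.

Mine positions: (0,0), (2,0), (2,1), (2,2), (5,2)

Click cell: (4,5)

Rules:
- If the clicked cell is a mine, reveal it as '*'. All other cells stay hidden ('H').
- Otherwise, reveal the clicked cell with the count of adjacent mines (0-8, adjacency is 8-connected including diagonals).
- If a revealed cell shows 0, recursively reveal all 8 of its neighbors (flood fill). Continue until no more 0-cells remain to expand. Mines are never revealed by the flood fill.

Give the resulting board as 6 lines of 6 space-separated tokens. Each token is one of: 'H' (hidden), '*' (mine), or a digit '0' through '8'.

H 1 0 0 0 0
H 4 2 1 0 0
H H H 1 0 0
H H H 1 0 0
H H H 1 0 0
H H H 1 0 0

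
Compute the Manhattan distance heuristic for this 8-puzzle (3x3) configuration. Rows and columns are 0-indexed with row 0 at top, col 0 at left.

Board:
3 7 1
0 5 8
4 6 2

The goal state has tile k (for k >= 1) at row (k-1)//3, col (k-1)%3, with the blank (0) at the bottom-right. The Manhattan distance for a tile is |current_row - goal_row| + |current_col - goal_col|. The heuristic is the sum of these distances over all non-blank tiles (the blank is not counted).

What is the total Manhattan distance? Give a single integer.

Answer: 15

Derivation:
Tile 3: (0,0)->(0,2) = 2
Tile 7: (0,1)->(2,0) = 3
Tile 1: (0,2)->(0,0) = 2
Tile 5: (1,1)->(1,1) = 0
Tile 8: (1,2)->(2,1) = 2
Tile 4: (2,0)->(1,0) = 1
Tile 6: (2,1)->(1,2) = 2
Tile 2: (2,2)->(0,1) = 3
Sum: 2 + 3 + 2 + 0 + 2 + 1 + 2 + 3 = 15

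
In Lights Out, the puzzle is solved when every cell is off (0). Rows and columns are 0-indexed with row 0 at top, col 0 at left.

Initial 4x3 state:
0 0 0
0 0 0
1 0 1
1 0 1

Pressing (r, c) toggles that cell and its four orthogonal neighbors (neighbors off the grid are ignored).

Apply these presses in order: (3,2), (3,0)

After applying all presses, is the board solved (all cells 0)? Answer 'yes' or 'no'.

Answer: yes

Derivation:
After press 1 at (3,2):
0 0 0
0 0 0
1 0 0
1 1 0

After press 2 at (3,0):
0 0 0
0 0 0
0 0 0
0 0 0

Lights still on: 0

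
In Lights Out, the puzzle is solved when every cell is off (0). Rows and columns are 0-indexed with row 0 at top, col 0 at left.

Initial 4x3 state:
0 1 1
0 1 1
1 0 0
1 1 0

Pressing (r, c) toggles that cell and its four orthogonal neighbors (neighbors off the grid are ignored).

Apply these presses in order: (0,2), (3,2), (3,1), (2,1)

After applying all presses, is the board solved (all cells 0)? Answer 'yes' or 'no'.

After press 1 at (0,2):
0 0 0
0 1 0
1 0 0
1 1 0

After press 2 at (3,2):
0 0 0
0 1 0
1 0 1
1 0 1

After press 3 at (3,1):
0 0 0
0 1 0
1 1 1
0 1 0

After press 4 at (2,1):
0 0 0
0 0 0
0 0 0
0 0 0

Lights still on: 0

Answer: yes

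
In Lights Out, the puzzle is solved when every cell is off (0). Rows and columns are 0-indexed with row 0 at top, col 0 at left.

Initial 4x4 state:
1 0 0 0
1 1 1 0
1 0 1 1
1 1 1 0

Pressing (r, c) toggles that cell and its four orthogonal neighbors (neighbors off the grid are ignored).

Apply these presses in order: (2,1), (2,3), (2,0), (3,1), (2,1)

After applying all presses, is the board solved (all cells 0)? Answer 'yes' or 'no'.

Answer: no

Derivation:
After press 1 at (2,1):
1 0 0 0
1 0 1 0
0 1 0 1
1 0 1 0

After press 2 at (2,3):
1 0 0 0
1 0 1 1
0 1 1 0
1 0 1 1

After press 3 at (2,0):
1 0 0 0
0 0 1 1
1 0 1 0
0 0 1 1

After press 4 at (3,1):
1 0 0 0
0 0 1 1
1 1 1 0
1 1 0 1

After press 5 at (2,1):
1 0 0 0
0 1 1 1
0 0 0 0
1 0 0 1

Lights still on: 6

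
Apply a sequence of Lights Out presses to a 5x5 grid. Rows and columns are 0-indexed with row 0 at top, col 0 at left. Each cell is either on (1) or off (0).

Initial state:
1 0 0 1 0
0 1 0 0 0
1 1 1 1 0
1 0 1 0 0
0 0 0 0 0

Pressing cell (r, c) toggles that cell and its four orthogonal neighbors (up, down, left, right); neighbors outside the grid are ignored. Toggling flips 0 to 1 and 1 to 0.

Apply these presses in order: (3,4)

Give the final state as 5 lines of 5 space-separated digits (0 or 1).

After press 1 at (3,4):
1 0 0 1 0
0 1 0 0 0
1 1 1 1 1
1 0 1 1 1
0 0 0 0 1

Answer: 1 0 0 1 0
0 1 0 0 0
1 1 1 1 1
1 0 1 1 1
0 0 0 0 1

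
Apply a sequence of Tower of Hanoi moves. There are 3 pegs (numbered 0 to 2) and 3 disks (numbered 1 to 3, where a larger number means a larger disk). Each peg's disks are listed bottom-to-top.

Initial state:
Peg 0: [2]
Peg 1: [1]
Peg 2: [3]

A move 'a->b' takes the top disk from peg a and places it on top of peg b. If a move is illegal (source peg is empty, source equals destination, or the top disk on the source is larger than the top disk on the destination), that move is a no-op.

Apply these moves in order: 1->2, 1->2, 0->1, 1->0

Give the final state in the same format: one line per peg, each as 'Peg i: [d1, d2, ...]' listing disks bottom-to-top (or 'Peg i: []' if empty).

After move 1 (1->2):
Peg 0: [2]
Peg 1: []
Peg 2: [3, 1]

After move 2 (1->2):
Peg 0: [2]
Peg 1: []
Peg 2: [3, 1]

After move 3 (0->1):
Peg 0: []
Peg 1: [2]
Peg 2: [3, 1]

After move 4 (1->0):
Peg 0: [2]
Peg 1: []
Peg 2: [3, 1]

Answer: Peg 0: [2]
Peg 1: []
Peg 2: [3, 1]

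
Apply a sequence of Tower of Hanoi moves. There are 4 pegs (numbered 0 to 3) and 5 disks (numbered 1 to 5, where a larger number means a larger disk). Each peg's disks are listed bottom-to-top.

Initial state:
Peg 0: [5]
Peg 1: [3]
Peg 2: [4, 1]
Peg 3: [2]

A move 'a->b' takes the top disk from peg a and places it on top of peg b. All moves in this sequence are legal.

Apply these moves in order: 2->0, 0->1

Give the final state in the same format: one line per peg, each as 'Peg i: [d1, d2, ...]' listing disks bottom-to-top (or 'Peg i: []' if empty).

Answer: Peg 0: [5]
Peg 1: [3, 1]
Peg 2: [4]
Peg 3: [2]

Derivation:
After move 1 (2->0):
Peg 0: [5, 1]
Peg 1: [3]
Peg 2: [4]
Peg 3: [2]

After move 2 (0->1):
Peg 0: [5]
Peg 1: [3, 1]
Peg 2: [4]
Peg 3: [2]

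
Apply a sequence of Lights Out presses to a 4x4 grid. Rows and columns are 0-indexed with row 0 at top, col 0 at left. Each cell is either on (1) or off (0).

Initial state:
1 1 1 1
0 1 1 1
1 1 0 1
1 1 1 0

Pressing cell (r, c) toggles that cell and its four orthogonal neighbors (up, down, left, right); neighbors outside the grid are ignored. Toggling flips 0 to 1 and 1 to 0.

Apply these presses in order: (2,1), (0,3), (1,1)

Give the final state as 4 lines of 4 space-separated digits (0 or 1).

Answer: 1 0 0 0
1 1 0 0
0 1 1 1
1 0 1 0

Derivation:
After press 1 at (2,1):
1 1 1 1
0 0 1 1
0 0 1 1
1 0 1 0

After press 2 at (0,3):
1 1 0 0
0 0 1 0
0 0 1 1
1 0 1 0

After press 3 at (1,1):
1 0 0 0
1 1 0 0
0 1 1 1
1 0 1 0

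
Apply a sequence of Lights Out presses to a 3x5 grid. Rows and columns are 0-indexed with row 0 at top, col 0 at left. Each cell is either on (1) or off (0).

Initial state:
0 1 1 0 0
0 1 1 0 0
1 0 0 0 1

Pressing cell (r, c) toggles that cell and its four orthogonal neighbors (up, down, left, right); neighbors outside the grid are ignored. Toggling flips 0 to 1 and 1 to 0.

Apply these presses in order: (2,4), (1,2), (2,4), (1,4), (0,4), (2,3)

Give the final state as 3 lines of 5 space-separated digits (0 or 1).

After press 1 at (2,4):
0 1 1 0 0
0 1 1 0 1
1 0 0 1 0

After press 2 at (1,2):
0 1 0 0 0
0 0 0 1 1
1 0 1 1 0

After press 3 at (2,4):
0 1 0 0 0
0 0 0 1 0
1 0 1 0 1

After press 4 at (1,4):
0 1 0 0 1
0 0 0 0 1
1 0 1 0 0

After press 5 at (0,4):
0 1 0 1 0
0 0 0 0 0
1 0 1 0 0

After press 6 at (2,3):
0 1 0 1 0
0 0 0 1 0
1 0 0 1 1

Answer: 0 1 0 1 0
0 0 0 1 0
1 0 0 1 1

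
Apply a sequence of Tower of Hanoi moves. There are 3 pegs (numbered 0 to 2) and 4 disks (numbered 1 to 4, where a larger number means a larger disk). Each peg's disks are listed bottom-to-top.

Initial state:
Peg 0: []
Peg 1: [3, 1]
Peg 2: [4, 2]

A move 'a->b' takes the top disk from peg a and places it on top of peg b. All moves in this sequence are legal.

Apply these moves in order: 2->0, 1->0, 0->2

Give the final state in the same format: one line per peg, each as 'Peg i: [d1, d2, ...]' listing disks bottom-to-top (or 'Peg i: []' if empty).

After move 1 (2->0):
Peg 0: [2]
Peg 1: [3, 1]
Peg 2: [4]

After move 2 (1->0):
Peg 0: [2, 1]
Peg 1: [3]
Peg 2: [4]

After move 3 (0->2):
Peg 0: [2]
Peg 1: [3]
Peg 2: [4, 1]

Answer: Peg 0: [2]
Peg 1: [3]
Peg 2: [4, 1]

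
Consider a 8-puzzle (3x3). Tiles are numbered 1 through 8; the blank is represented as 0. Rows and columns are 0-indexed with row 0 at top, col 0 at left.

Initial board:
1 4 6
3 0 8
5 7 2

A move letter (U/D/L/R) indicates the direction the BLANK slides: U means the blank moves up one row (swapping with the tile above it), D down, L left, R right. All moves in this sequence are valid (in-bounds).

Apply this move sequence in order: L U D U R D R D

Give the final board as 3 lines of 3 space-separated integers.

After move 1 (L):
1 4 6
0 3 8
5 7 2

After move 2 (U):
0 4 6
1 3 8
5 7 2

After move 3 (D):
1 4 6
0 3 8
5 7 2

After move 4 (U):
0 4 6
1 3 8
5 7 2

After move 5 (R):
4 0 6
1 3 8
5 7 2

After move 6 (D):
4 3 6
1 0 8
5 7 2

After move 7 (R):
4 3 6
1 8 0
5 7 2

After move 8 (D):
4 3 6
1 8 2
5 7 0

Answer: 4 3 6
1 8 2
5 7 0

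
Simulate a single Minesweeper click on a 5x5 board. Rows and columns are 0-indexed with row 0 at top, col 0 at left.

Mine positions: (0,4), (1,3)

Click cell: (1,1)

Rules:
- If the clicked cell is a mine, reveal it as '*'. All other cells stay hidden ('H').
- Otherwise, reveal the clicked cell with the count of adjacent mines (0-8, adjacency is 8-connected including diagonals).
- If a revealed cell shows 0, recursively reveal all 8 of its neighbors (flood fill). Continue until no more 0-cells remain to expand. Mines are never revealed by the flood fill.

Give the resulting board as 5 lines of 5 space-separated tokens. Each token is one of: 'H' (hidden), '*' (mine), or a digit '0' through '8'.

0 0 1 H H
0 0 1 H H
0 0 1 1 1
0 0 0 0 0
0 0 0 0 0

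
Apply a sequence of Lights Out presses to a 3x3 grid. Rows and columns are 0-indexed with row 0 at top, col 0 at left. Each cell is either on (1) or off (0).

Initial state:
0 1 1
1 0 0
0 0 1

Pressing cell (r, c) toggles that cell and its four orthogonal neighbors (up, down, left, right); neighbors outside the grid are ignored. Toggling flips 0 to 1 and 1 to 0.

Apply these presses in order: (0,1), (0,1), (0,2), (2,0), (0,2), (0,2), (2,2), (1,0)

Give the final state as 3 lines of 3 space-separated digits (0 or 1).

After press 1 at (0,1):
1 0 0
1 1 0
0 0 1

After press 2 at (0,1):
0 1 1
1 0 0
0 0 1

After press 3 at (0,2):
0 0 0
1 0 1
0 0 1

After press 4 at (2,0):
0 0 0
0 0 1
1 1 1

After press 5 at (0,2):
0 1 1
0 0 0
1 1 1

After press 6 at (0,2):
0 0 0
0 0 1
1 1 1

After press 7 at (2,2):
0 0 0
0 0 0
1 0 0

After press 8 at (1,0):
1 0 0
1 1 0
0 0 0

Answer: 1 0 0
1 1 0
0 0 0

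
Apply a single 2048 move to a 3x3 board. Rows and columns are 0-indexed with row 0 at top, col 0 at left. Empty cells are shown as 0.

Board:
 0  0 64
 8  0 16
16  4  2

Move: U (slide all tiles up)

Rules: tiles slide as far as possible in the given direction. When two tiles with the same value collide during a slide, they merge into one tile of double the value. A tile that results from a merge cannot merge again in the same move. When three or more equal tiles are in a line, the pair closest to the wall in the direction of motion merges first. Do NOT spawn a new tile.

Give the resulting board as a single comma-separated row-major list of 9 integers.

Answer: 8, 4, 64, 16, 0, 16, 0, 0, 2

Derivation:
Slide up:
col 0: [0, 8, 16] -> [8, 16, 0]
col 1: [0, 0, 4] -> [4, 0, 0]
col 2: [64, 16, 2] -> [64, 16, 2]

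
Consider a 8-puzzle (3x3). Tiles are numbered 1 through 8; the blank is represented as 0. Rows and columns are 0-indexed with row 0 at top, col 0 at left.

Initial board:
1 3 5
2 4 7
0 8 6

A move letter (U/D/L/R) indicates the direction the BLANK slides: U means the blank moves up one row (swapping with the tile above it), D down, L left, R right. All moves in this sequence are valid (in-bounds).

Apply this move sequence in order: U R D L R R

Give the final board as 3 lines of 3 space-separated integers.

Answer: 1 3 5
4 8 7
2 6 0

Derivation:
After move 1 (U):
1 3 5
0 4 7
2 8 6

After move 2 (R):
1 3 5
4 0 7
2 8 6

After move 3 (D):
1 3 5
4 8 7
2 0 6

After move 4 (L):
1 3 5
4 8 7
0 2 6

After move 5 (R):
1 3 5
4 8 7
2 0 6

After move 6 (R):
1 3 5
4 8 7
2 6 0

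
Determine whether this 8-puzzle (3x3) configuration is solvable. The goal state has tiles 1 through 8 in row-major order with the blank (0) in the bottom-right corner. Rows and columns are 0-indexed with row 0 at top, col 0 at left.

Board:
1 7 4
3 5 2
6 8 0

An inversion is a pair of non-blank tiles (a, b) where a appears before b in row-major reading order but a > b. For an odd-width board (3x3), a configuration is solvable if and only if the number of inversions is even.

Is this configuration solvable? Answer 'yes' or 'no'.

Inversions (pairs i<j in row-major order where tile[i] > tile[j] > 0): 9
9 is odd, so the puzzle is not solvable.

Answer: no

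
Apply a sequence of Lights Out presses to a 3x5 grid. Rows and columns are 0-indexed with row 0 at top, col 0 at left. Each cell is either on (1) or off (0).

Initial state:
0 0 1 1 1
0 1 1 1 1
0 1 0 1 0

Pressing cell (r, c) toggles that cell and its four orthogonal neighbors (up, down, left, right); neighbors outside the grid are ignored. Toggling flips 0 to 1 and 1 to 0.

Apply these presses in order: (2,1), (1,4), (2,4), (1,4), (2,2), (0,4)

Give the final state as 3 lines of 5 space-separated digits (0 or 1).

After press 1 at (2,1):
0 0 1 1 1
0 0 1 1 1
1 0 1 1 0

After press 2 at (1,4):
0 0 1 1 0
0 0 1 0 0
1 0 1 1 1

After press 3 at (2,4):
0 0 1 1 0
0 0 1 0 1
1 0 1 0 0

After press 4 at (1,4):
0 0 1 1 1
0 0 1 1 0
1 0 1 0 1

After press 5 at (2,2):
0 0 1 1 1
0 0 0 1 0
1 1 0 1 1

After press 6 at (0,4):
0 0 1 0 0
0 0 0 1 1
1 1 0 1 1

Answer: 0 0 1 0 0
0 0 0 1 1
1 1 0 1 1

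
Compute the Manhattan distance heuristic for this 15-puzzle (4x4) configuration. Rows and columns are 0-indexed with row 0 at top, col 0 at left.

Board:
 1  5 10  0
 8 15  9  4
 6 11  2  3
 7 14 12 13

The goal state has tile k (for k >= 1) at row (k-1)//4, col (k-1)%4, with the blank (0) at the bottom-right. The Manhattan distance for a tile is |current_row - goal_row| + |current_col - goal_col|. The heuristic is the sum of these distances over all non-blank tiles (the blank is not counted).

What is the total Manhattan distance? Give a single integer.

Answer: 33

Derivation:
Tile 1: (0,0)->(0,0) = 0
Tile 5: (0,1)->(1,0) = 2
Tile 10: (0,2)->(2,1) = 3
Tile 8: (1,0)->(1,3) = 3
Tile 15: (1,1)->(3,2) = 3
Tile 9: (1,2)->(2,0) = 3
Tile 4: (1,3)->(0,3) = 1
Tile 6: (2,0)->(1,1) = 2
Tile 11: (2,1)->(2,2) = 1
Tile 2: (2,2)->(0,1) = 3
Tile 3: (2,3)->(0,2) = 3
Tile 7: (3,0)->(1,2) = 4
Tile 14: (3,1)->(3,1) = 0
Tile 12: (3,2)->(2,3) = 2
Tile 13: (3,3)->(3,0) = 3
Sum: 0 + 2 + 3 + 3 + 3 + 3 + 1 + 2 + 1 + 3 + 3 + 4 + 0 + 2 + 3 = 33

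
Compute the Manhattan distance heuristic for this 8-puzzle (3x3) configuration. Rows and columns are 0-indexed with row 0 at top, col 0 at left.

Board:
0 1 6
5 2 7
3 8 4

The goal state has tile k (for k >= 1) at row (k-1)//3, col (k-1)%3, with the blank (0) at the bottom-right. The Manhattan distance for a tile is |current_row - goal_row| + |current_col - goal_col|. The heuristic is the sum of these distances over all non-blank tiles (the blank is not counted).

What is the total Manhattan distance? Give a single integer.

Tile 1: at (0,1), goal (0,0), distance |0-0|+|1-0| = 1
Tile 6: at (0,2), goal (1,2), distance |0-1|+|2-2| = 1
Tile 5: at (1,0), goal (1,1), distance |1-1|+|0-1| = 1
Tile 2: at (1,1), goal (0,1), distance |1-0|+|1-1| = 1
Tile 7: at (1,2), goal (2,0), distance |1-2|+|2-0| = 3
Tile 3: at (2,0), goal (0,2), distance |2-0|+|0-2| = 4
Tile 8: at (2,1), goal (2,1), distance |2-2|+|1-1| = 0
Tile 4: at (2,2), goal (1,0), distance |2-1|+|2-0| = 3
Sum: 1 + 1 + 1 + 1 + 3 + 4 + 0 + 3 = 14

Answer: 14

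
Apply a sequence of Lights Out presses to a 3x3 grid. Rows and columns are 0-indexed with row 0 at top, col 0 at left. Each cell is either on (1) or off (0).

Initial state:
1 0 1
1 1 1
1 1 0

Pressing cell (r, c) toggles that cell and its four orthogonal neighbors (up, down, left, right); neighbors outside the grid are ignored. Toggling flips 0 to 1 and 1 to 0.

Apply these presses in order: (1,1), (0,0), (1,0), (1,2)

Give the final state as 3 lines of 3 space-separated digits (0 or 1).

After press 1 at (1,1):
1 1 1
0 0 0
1 0 0

After press 2 at (0,0):
0 0 1
1 0 0
1 0 0

After press 3 at (1,0):
1 0 1
0 1 0
0 0 0

After press 4 at (1,2):
1 0 0
0 0 1
0 0 1

Answer: 1 0 0
0 0 1
0 0 1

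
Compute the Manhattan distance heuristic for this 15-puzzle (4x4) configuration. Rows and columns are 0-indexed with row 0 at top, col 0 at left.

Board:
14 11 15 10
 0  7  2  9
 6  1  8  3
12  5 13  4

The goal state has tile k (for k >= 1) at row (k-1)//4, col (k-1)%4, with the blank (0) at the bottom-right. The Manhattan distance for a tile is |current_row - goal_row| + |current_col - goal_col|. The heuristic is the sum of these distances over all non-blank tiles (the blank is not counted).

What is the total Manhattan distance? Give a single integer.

Answer: 43

Derivation:
Tile 14: at (0,0), goal (3,1), distance |0-3|+|0-1| = 4
Tile 11: at (0,1), goal (2,2), distance |0-2|+|1-2| = 3
Tile 15: at (0,2), goal (3,2), distance |0-3|+|2-2| = 3
Tile 10: at (0,3), goal (2,1), distance |0-2|+|3-1| = 4
Tile 7: at (1,1), goal (1,2), distance |1-1|+|1-2| = 1
Tile 2: at (1,2), goal (0,1), distance |1-0|+|2-1| = 2
Tile 9: at (1,3), goal (2,0), distance |1-2|+|3-0| = 4
Tile 6: at (2,0), goal (1,1), distance |2-1|+|0-1| = 2
Tile 1: at (2,1), goal (0,0), distance |2-0|+|1-0| = 3
Tile 8: at (2,2), goal (1,3), distance |2-1|+|2-3| = 2
Tile 3: at (2,3), goal (0,2), distance |2-0|+|3-2| = 3
Tile 12: at (3,0), goal (2,3), distance |3-2|+|0-3| = 4
Tile 5: at (3,1), goal (1,0), distance |3-1|+|1-0| = 3
Tile 13: at (3,2), goal (3,0), distance |3-3|+|2-0| = 2
Tile 4: at (3,3), goal (0,3), distance |3-0|+|3-3| = 3
Sum: 4 + 3 + 3 + 4 + 1 + 2 + 4 + 2 + 3 + 2 + 3 + 4 + 3 + 2 + 3 = 43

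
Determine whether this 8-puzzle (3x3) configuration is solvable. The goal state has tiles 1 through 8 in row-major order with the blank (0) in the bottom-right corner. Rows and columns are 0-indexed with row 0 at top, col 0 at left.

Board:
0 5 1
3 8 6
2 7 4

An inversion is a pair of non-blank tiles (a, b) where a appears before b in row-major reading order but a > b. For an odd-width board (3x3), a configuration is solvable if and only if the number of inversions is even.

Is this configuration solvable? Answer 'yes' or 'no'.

Answer: yes

Derivation:
Inversions (pairs i<j in row-major order where tile[i] > tile[j] > 0): 12
12 is even, so the puzzle is solvable.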